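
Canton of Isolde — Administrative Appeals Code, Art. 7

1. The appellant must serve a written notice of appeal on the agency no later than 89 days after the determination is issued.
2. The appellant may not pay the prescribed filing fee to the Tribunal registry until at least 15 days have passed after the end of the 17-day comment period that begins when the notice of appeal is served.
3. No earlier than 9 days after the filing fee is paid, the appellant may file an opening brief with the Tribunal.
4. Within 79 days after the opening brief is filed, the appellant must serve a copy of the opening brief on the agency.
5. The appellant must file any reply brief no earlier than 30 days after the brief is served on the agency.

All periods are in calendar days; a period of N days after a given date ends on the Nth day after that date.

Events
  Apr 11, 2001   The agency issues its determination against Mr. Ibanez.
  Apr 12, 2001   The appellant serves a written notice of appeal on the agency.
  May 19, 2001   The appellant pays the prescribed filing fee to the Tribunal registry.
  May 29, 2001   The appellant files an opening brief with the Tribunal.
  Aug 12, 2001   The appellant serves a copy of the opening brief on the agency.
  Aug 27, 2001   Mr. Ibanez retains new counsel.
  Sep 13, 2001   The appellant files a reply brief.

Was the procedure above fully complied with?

Yes

Step 1: 89 days after Apr 11, 2001 (when the determination is issued) is Jul 9, 2001; done Apr 12, 2001 — timely.
Step 2: the earliest permitted date is 15 days after Apr 29, 2001 (end of the 17-day comment period, which began when the notice of appeal is served on Apr 12, 2001), i.e. May 14, 2001; done May 19, 2001, after the minimum wait.
Step 3: the earliest permitted date is 9 days after May 19, 2001 (when the filing fee is paid), i.e. May 28, 2001; done May 29, 2001, after the minimum wait.
Step 4: 79 days after May 29, 2001 (when the opening brief is filed) is Aug 16, 2001; completed Aug 12, 2001, before the deadline.
Step 5: the earliest permitted date is 30 days after Aug 12, 2001 (when the brief is served on the agency), i.e. Sep 11, 2001; done Sep 13, 2001, after the minimum wait.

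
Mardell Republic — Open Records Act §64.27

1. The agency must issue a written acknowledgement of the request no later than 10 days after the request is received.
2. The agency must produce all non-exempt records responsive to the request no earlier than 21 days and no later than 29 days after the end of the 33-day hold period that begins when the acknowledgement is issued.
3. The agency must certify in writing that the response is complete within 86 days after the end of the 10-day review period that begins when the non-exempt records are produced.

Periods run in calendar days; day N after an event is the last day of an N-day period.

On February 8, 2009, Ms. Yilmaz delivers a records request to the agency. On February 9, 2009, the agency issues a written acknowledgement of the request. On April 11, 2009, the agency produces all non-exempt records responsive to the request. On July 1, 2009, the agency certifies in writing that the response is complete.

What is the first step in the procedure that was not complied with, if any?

(1) due by February 8, 2009 + 10 days = February 18, 2009; February 9, 2009 is within that limit.
(2) the permitted window runs from March 14, 2009 + 21 = April 4, 2009 to March 14, 2009 + 29 = April 12, 2009; done April 11, 2009 — within the window.
(3) due by April 21, 2009 + 86 days = July 16, 2009; July 1, 2009 is within that limit.

None — every step was satisfied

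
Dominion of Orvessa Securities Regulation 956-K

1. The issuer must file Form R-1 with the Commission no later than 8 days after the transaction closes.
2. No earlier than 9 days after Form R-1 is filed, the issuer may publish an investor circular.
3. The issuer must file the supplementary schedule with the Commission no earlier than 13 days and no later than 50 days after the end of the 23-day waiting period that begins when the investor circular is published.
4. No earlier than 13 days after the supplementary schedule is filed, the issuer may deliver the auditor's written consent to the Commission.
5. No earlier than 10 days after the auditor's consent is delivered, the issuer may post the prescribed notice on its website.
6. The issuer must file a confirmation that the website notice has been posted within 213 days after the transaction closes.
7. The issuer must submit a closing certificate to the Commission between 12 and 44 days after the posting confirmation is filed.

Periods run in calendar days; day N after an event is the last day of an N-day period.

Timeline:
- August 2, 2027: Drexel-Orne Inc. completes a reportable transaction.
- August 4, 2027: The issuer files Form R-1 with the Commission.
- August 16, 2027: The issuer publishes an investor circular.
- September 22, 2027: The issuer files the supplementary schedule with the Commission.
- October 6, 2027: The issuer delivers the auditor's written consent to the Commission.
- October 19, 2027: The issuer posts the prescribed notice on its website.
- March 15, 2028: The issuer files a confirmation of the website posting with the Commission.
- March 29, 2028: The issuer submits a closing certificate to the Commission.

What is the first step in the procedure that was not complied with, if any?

Step 1: 8 days after August 2, 2027 (when the transaction closes) is August 10, 2027; August 4, 2027 is within that limit.
Step 2: the earliest permitted date is 9 days after August 4, 2027 (when Form R-1 is filed), i.e. August 13, 2027; August 16, 2027 is on or after that date.
Step 3: the window is 13–50 days after September 8, 2027 (end of the 23-day waiting period, which began when the investor circular is published on August 16, 2027), so September 21, 2027 through October 28, 2027; done September 22, 2027, which is between those dates.
Step 4: the earliest permitted date is 13 days after September 22, 2027 (when the supplementary schedule is filed), i.e. October 5, 2027; done October 6, 2027, after the minimum wait.
Step 5: the earliest permitted date is 10 days after October 6, 2027 (when the auditor's consent is delivered), i.e. October 16, 2027; done October 19, 2027, after the minimum wait.
Step 6: 213 days after August 2, 2027 (when the transaction closes) is March 2, 2028; done March 15, 2028 — 13 days late.
No need to go further; step 6 was not satisfied.

Step 6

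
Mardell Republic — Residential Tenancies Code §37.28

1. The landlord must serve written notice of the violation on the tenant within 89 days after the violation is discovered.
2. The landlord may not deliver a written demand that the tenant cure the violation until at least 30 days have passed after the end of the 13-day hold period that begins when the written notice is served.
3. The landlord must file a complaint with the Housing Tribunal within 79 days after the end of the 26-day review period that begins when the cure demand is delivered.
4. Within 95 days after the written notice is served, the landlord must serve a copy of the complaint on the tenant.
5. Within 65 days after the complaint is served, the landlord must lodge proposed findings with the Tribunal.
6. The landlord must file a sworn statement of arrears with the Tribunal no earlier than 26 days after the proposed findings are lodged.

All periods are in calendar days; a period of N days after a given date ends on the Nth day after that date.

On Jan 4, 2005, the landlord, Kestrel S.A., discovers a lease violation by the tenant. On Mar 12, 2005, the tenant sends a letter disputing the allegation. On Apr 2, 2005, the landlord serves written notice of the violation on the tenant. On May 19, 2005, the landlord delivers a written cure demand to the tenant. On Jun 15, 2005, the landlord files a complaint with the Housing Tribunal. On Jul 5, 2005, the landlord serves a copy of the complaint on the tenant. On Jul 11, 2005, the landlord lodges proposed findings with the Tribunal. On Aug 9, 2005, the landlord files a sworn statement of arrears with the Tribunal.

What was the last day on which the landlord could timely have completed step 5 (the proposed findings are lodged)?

Step 5 runs from Jul 5, 2005, when the complaint is served. 65 days after Jul 5, 2005 is Sep 8, 2005.

Sep 8, 2005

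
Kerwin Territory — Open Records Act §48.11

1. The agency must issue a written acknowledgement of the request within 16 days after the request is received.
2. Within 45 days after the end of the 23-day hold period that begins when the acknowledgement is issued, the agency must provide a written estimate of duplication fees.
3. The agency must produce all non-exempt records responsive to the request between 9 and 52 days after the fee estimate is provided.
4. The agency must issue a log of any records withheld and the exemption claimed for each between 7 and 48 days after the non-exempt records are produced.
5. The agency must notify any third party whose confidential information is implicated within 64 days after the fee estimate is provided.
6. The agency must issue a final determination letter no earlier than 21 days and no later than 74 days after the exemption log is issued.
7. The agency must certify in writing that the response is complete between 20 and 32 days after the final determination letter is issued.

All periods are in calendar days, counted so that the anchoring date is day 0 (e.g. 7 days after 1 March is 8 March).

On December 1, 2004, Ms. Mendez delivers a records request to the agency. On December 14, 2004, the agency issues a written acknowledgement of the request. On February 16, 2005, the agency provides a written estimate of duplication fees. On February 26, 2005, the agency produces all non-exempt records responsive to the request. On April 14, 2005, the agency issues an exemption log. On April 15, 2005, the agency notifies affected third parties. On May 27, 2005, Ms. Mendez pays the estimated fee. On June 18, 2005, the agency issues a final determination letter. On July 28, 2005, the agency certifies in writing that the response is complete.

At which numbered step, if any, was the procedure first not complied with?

Step 7

Step 1 — counting 16 days from December 1, 2004 (when the request is received) gives a deadline of December 17, 2004; done December 14, 2004 — timely.
Step 2 — counting 45 days from January 6, 2005 (end of the 23-day hold period, which began when the acknowledgement is issued on December 14, 2004) gives a deadline of February 20, 2005; done February 16, 2005 — timely.
Step 3 — 9 and 52 days from February 16, 2005 (when the fee estimate is provided) are February 25, 2005 and April 9, 2005 respectively; done February 26, 2005, which is between those dates.
Step 4 — 7 and 48 days from February 26, 2005 (when the non-exempt records are produced) are March 5, 2005 and April 15, 2005 respectively; done April 14, 2005, which is between those dates.
Step 5 — counting 64 days from February 16, 2005 (when the fee estimate is provided) gives a deadline of April 21, 2005; April 15, 2005 is within that limit.
Step 6 — 21 and 74 days from April 14, 2005 (when the exemption log is issued) are May 5, 2005 and June 27, 2005 respectively; done June 18, 2005 — within the window.
Step 7 — 20 and 32 days from June 18, 2005 (when the final determination letter is issued) are July 8, 2005 and July 20, 2005 respectively; done July 28, 2005 — 8 days after the window closed.
That is the first point of non-compliance.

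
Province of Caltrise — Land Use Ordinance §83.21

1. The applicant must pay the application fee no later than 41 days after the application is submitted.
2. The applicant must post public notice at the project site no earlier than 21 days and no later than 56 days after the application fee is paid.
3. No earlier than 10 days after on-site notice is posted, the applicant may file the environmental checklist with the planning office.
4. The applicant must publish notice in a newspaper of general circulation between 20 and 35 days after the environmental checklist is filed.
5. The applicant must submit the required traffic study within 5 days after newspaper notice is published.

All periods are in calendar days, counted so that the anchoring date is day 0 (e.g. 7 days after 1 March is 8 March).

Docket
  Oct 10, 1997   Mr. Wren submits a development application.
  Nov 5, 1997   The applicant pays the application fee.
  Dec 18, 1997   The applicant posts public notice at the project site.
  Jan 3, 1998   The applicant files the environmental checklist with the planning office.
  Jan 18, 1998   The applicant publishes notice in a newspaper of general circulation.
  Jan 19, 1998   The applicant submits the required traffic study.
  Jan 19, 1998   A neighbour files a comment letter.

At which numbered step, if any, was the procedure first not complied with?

Step 4

(1) due by Oct 10, 1997 + 41 days = Nov 20, 1997; done Nov 5, 1997 — timely.
(2) the permitted window runs from Nov 5, 1997 + 21 = Nov 26, 1997 to Nov 5, 1997 + 56 = Dec 31, 1997; Dec 18, 1997 falls inside that range.
(3) permitted from Dec 18, 1997 + 10 days = Dec 28, 1997 onward; Jan 3, 1998 is on or after that date.
(4) the permitted window runs from Jan 3, 1998 + 20 = Jan 23, 1998 to Jan 3, 1998 + 35 = Feb 7, 1998; done Jan 18, 1998 — 5 days before the window opened.
No need to go further; step 4 was not satisfied.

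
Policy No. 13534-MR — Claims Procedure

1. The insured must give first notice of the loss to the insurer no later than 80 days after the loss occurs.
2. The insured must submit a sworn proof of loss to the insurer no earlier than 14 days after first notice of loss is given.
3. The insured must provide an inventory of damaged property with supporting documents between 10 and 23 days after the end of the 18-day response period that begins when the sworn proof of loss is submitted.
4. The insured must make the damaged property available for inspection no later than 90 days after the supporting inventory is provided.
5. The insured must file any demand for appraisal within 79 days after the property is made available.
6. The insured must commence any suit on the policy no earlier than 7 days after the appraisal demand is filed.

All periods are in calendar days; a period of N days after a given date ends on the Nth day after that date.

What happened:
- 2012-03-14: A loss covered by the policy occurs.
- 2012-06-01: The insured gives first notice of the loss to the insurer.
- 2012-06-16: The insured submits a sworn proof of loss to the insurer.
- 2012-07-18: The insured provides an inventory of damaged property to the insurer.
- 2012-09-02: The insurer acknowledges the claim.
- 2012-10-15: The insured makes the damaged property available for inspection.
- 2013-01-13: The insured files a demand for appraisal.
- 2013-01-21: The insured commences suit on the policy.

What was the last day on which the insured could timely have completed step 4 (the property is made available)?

2012-10-16

Step 4 runs from 2012-07-18, when the supporting inventory is provided. 90 days after 2012-07-18 is 2012-10-16.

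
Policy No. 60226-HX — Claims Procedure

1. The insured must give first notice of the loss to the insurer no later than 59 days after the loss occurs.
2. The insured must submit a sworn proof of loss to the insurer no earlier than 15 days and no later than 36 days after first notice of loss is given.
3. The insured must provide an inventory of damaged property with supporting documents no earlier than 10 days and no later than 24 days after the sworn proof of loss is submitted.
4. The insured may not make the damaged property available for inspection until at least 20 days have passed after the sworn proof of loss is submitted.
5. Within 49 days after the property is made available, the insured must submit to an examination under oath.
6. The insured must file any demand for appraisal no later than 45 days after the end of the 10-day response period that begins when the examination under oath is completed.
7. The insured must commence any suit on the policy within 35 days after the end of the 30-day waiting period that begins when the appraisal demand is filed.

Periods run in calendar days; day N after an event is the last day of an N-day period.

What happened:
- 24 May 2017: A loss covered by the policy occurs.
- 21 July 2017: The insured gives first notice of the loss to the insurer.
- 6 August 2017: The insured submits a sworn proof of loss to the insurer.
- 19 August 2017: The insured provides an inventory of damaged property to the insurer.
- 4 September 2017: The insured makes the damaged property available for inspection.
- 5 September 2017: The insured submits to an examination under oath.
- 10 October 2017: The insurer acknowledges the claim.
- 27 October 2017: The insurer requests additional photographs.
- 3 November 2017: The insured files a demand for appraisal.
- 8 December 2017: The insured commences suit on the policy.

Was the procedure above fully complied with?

(1) due by 24 May 2017 + 59 days = 22 July 2017; 21 July 2017 is within that limit.
(2) the permitted window runs from 21 July 2017 + 15 = 5 August 2017 to 21 July 2017 + 36 = 26 August 2017; 6 August 2017 falls inside that range.
(3) the permitted window runs from 6 August 2017 + 10 = 16 August 2017 to 6 August 2017 + 24 = 30 August 2017; 19 August 2017 falls inside that range.
(4) permitted from 6 August 2017 + 20 days = 26 August 2017 onward; done 4 September 2017 — permitted.
(5) due by 4 September 2017 + 49 days = 23 October 2017; 5 September 2017 is within that limit.
(6) due by 15 September 2017 + 45 days = 30 October 2017; 3 November 2017 misses that deadline by 4 days.

No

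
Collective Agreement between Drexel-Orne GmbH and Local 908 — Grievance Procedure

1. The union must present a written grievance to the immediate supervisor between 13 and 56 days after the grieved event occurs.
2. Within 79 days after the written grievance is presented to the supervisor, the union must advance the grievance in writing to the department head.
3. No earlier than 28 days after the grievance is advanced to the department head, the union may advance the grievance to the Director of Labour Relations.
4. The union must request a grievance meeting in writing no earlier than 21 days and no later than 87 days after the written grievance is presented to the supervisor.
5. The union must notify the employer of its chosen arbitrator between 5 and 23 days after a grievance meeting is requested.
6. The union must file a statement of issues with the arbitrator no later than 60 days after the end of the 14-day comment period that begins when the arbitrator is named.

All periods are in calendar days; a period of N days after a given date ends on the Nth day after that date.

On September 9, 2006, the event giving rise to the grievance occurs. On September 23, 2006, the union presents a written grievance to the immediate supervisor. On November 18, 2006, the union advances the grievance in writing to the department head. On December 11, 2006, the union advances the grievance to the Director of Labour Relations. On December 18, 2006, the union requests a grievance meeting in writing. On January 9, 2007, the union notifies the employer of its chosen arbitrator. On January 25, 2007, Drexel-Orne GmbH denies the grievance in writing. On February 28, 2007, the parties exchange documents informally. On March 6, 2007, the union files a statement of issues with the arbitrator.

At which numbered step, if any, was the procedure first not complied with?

Step 3

Step 1: the window is 13–56 days after September 9, 2006 (when the grieved event occurs), so September 22, 2006 through November 4, 2006; done September 23, 2006, which is between those dates.
Step 2: 79 days after September 23, 2006 (when the written grievance is presented to the supervisor) is December 11, 2006; November 18, 2006 is within that limit.
Step 3: the earliest permitted date is 28 days after November 18, 2006 (when the grievance is advanced to the department head), i.e. December 16, 2006; done December 11, 2006 — 5 days too early.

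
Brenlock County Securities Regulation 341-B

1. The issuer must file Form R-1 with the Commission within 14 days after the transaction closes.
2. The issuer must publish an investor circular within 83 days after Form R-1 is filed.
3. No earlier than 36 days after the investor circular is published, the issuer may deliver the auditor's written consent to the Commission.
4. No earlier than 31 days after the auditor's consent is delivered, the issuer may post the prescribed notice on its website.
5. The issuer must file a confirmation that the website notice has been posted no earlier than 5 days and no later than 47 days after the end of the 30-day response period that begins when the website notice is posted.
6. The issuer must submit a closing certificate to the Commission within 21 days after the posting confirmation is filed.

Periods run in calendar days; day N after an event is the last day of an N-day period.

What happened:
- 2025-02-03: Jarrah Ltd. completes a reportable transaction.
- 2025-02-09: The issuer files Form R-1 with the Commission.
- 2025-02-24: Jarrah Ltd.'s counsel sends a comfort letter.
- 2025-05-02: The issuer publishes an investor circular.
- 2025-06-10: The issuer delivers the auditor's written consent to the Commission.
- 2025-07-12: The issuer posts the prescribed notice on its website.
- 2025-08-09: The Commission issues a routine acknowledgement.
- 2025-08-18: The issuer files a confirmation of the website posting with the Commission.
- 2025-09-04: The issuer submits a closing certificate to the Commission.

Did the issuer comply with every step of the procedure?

Yes

Step 1 — counting 14 days from 2025-02-03 (when the transaction closes) gives a deadline of 2025-02-17; 2025-02-09 is within that limit.
Step 2 — counting 83 days from 2025-02-09 (when Form R-1 is filed) gives a deadline of 2025-05-03; done 2025-05-02 — timely.
Step 3 — must wait 36 days from 2025-05-02 (when the investor circular is published), so not before 2025-06-07; done 2025-06-10, after the minimum wait.
Step 4 — must wait 31 days from 2025-06-10 (when the auditor's consent is delivered), so not before 2025-07-11; 2025-07-12 is on or after that date.
Step 5 — 5 and 47 days from 2025-08-11 (end of the 30-day response period, which began when the website notice is posted on 2025-07-12) are 2025-08-16 and 2025-09-27 respectively; done 2025-08-18 — within the window.
Step 6 — counting 21 days from 2025-08-18 (when the posting confirmation is filed) gives a deadline of 2025-09-08; done 2025-09-04 — timely.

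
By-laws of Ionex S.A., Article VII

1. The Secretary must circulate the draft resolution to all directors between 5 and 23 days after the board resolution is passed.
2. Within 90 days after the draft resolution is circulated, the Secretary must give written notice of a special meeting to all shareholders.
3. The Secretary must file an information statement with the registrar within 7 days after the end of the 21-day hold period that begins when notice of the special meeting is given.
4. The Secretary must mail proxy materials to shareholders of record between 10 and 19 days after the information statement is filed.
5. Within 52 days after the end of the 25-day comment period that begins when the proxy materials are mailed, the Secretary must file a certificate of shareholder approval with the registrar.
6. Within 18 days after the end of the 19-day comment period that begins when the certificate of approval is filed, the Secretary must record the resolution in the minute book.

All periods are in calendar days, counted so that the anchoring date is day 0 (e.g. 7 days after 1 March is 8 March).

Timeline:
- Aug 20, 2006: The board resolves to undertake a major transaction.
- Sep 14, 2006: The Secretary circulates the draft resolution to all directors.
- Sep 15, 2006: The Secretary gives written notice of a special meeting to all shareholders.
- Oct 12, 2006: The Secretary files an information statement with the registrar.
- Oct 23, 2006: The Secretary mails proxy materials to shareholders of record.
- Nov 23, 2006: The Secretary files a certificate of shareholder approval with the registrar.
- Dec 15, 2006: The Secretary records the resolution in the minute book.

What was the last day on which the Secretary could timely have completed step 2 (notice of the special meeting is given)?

Step 2 runs from Sep 14, 2006, when the draft resolution is circulated. 90 days after Sep 14, 2006 is Dec 13, 2006.

Dec 13, 2006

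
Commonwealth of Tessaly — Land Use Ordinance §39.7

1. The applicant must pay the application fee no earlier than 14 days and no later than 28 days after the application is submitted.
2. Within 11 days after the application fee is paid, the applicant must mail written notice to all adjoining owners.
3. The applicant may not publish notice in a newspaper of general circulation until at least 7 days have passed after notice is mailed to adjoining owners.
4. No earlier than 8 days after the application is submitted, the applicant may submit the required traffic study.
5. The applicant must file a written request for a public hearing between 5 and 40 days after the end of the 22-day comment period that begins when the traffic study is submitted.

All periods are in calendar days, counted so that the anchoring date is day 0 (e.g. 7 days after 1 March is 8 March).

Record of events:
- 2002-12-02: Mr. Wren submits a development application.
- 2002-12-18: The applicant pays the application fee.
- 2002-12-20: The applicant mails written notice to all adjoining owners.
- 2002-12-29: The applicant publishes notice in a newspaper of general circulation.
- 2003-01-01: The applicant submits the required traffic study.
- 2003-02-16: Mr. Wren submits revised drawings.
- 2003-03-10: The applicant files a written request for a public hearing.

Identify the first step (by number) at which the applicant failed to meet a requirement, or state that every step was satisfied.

Step 5

Step 1 — 14 and 28 days from 2002-12-02 (when the application is submitted) are 2002-12-16 and 2002-12-30 respectively; done 2002-12-18 — within the window.
Step 2 — counting 11 days from 2002-12-18 (when the application fee is paid) gives a deadline of 2002-12-29; 2002-12-20 is within that limit.
Step 3 — must wait 7 days from 2002-12-20 (when notice is mailed to adjoining owners), so not before 2002-12-27; done 2002-12-29, after the minimum wait.
Step 4 — must wait 8 days from 2002-12-02 (when the application is submitted), so not before 2002-12-10; done 2003-01-01, after the minimum wait.
Step 5 — 5 and 40 days from 2003-01-23 (end of the 22-day comment period, which began when the traffic study is submitted on 2003-01-01) are 2003-01-28 and 2003-03-04 respectively; done 2003-03-10 — 6 days after the window closed.
The procedure was therefore not followed at step 5.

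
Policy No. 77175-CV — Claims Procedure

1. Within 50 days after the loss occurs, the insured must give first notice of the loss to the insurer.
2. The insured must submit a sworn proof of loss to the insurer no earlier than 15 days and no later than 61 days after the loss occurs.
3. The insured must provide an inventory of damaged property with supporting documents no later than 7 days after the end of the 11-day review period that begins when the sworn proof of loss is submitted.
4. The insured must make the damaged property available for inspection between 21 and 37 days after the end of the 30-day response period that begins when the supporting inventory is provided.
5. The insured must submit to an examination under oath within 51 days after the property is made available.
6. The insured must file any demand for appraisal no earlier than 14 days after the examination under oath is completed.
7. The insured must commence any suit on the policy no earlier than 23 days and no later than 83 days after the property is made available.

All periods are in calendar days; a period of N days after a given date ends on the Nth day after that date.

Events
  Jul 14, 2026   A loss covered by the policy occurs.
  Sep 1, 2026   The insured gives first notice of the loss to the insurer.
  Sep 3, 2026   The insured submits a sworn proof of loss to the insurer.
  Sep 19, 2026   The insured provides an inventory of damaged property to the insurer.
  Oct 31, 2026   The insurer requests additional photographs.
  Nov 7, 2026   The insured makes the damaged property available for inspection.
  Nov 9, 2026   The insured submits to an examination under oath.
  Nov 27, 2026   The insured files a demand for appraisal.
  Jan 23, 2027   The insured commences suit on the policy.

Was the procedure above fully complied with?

Step 1: 50 days after Jul 14, 2026 (when the loss occurs) is Sep 2, 2026; Sep 1, 2026 is within that limit.
Step 2: the window is 15–61 days after Jul 14, 2026 (when the loss occurs), so Jul 29, 2026 through Sep 13, 2026; done Sep 3, 2026, which is between those dates.
Step 3: 7 days after Sep 14, 2026 (end of the 11-day review period, which began when the sworn proof of loss is submitted on Sep 3, 2026) is Sep 21, 2026; Sep 19, 2026 is within that limit.
Step 4: the window is 21–37 days after Oct 19, 2026 (end of the 30-day response period, which began when the supporting inventory is provided on Sep 19, 2026), so Nov 9, 2026 through Nov 25, 2026; Nov 7, 2026 is 2 days too early.

No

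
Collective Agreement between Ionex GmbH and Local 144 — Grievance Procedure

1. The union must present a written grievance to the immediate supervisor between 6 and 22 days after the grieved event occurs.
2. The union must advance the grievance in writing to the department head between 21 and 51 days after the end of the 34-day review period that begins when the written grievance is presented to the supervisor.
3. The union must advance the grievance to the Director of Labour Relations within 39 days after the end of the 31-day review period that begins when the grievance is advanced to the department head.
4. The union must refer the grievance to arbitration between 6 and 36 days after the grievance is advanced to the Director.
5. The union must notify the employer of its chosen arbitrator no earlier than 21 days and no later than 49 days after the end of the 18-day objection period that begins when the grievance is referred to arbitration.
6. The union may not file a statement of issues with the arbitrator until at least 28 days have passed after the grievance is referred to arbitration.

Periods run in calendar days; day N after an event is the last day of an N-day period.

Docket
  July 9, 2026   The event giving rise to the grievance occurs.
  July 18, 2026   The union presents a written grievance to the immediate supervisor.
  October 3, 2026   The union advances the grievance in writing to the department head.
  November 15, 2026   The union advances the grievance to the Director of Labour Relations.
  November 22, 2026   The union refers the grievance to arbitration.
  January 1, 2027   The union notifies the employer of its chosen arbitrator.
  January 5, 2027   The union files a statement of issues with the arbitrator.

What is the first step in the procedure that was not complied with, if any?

Step 1 — 6 and 22 days from July 9, 2026 (when the grieved event occurs) are July 15, 2026 and July 31, 2026 respectively; done July 18, 2026, which is between those dates.
Step 2 — 21 and 51 days from August 21, 2026 (end of the 34-day review period, which began when the written grievance is presented to the supervisor on July 18, 2026) are September 11, 2026 and October 11, 2026 respectively; done October 3, 2026 — within the window.
Step 3 — counting 39 days from November 3, 2026 (end of the 31-day review period, which began when the grievance is advanced to the department head on October 3, 2026) gives a deadline of December 12, 2026; done November 15, 2026 — timely.
Step 4 — 6 and 36 days from November 15, 2026 (when the grievance is advanced to the Director) are November 21, 2026 and December 21, 2026 respectively; done November 22, 2026 — within the window.
Step 5 — 21 and 49 days from December 10, 2026 (end of the 18-day objection period, which began when the grievance is referred to arbitration on November 22, 2026) are December 31, 2026 and January 28, 2027 respectively; January 1, 2027 falls inside that range.
Step 6 — must wait 28 days from November 22, 2026 (when the grievance is referred to arbitration), so not before December 20, 2026; January 5, 2027 is on or after that date.

None — every step was satisfied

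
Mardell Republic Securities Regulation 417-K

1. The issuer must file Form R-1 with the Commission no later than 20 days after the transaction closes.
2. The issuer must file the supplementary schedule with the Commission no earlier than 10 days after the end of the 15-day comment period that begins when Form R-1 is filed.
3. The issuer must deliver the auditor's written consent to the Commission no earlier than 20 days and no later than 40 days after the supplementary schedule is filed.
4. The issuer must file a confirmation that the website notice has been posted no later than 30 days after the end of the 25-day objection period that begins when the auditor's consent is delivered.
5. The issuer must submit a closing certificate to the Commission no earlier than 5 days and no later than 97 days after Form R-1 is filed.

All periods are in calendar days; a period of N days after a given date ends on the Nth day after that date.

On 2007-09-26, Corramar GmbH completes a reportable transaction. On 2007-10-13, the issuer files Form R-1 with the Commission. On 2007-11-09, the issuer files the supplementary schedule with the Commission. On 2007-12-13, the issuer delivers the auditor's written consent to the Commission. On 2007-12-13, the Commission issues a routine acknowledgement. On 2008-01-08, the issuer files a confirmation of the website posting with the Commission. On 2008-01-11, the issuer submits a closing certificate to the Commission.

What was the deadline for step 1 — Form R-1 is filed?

2007-10-16

Step 1 runs from 2007-09-26, when the transaction closes. 20 days after 2007-09-26 is 2007-10-16.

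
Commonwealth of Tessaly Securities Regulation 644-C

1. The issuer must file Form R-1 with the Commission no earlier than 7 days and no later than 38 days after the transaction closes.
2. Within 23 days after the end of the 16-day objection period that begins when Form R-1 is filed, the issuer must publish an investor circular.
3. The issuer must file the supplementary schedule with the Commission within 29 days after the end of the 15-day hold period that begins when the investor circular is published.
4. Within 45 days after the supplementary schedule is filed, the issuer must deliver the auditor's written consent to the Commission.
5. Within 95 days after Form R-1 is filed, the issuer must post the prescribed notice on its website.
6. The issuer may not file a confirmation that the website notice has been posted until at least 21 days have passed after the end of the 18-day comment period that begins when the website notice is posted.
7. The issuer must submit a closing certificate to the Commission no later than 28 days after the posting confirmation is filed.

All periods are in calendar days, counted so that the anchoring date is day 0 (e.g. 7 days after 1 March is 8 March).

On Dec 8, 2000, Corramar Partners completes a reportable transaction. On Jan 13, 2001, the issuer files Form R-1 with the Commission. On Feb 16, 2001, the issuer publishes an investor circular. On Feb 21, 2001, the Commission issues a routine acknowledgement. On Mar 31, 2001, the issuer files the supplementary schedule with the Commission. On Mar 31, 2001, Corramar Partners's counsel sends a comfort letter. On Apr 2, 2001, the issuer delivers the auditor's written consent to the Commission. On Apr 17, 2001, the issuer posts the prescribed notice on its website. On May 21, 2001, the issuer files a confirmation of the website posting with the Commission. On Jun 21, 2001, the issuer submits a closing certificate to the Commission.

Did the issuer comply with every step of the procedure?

Step 1: the window is 7–38 days after Dec 8, 2000 (when the transaction closes), so Dec 15, 2000 through Jan 15, 2001; Jan 13, 2001 falls inside that range.
Step 2: 23 days after Jan 29, 2001 (end of the 16-day objection period, which began when Form R-1 is filed on Jan 13, 2001) is Feb 21, 2001; Feb 16, 2001 is within that limit.
Step 3: 29 days after Mar 3, 2001 (end of the 15-day hold period, which began when the investor circular is published on Feb 16, 2001) is Apr 1, 2001; done Mar 31, 2001 — timely.
Step 4: 45 days after Mar 31, 2001 (when the supplementary schedule is filed) is May 15, 2001; completed Apr 2, 2001, before the deadline.
Step 5: 95 days after Jan 13, 2001 (when Form R-1 is filed) is Apr 18, 2001; Apr 17, 2001 is within that limit.
Step 6: the earliest permitted date is 21 days after May 5, 2001 (end of the 18-day comment period, which began when the website notice is posted on Apr 17, 2001), i.e. May 26, 2001; done May 21, 2001 — 5 days too early.
No need to go further; step 6 was not satisfied.

No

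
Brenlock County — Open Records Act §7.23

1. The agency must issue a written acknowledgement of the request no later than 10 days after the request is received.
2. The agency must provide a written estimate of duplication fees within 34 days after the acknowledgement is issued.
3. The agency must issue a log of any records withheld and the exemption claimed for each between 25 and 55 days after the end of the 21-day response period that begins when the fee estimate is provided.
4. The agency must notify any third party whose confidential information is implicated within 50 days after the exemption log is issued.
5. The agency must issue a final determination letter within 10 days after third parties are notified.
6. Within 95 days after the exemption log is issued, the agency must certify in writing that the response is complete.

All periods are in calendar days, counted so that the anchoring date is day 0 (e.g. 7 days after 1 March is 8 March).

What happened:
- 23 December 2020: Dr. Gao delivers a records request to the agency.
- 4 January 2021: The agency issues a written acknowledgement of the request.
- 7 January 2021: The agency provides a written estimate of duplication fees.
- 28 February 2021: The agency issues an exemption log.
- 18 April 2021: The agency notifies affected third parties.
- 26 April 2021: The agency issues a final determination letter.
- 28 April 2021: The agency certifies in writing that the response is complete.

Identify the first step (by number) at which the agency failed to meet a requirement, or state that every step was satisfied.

Step 1: 10 days after 23 December 2020 (when the request is received) is 2 January 2021; done 4 January 2021 — 2 days late.
The analysis stops there.

Step 1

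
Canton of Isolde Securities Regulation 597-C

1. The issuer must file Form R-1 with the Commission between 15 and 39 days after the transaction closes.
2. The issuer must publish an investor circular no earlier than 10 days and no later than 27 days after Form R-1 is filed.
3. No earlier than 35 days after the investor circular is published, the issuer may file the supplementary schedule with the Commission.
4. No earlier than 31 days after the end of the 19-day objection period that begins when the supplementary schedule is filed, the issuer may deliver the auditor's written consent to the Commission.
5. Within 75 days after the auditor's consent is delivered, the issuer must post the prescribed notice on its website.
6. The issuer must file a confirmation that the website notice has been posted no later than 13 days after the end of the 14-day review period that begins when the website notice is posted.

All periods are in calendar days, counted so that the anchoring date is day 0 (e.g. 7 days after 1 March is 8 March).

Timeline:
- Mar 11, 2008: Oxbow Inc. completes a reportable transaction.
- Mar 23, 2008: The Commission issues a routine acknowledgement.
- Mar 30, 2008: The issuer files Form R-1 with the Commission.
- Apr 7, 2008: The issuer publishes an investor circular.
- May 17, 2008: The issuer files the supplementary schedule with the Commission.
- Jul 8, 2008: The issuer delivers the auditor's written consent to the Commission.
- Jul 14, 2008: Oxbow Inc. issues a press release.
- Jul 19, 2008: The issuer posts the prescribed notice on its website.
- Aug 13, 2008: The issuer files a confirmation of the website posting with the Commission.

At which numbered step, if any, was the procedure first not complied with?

(1) the permitted window runs from Mar 11, 2008 + 15 = Mar 26, 2008 to Mar 11, 2008 + 39 = Apr 19, 2008; Mar 30, 2008 falls inside that range.
(2) the permitted window runs from Mar 30, 2008 + 10 = Apr 9, 2008 to Mar 30, 2008 + 27 = Apr 26, 2008; done Apr 7, 2008 — 2 days before the window opened.
No need to go further; step 2 was not satisfied.

Step 2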